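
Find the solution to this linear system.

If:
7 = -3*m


Then:
m = -7/3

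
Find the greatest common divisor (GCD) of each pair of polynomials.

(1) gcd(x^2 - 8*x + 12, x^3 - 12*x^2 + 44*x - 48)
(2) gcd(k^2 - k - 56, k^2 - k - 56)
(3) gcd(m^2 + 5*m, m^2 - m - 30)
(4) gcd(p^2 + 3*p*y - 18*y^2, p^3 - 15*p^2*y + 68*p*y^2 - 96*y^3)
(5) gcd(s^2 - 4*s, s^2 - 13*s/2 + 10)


(1) = x^2 - 8*x + 12
(2) = gcd((k - 8)*(k + 7), (k - 8)*(k + 7)) = k^2 - k - 56
(3) = gcd(m*(m + 5), (m - 6)*(m + 5)) = m + 5
(4) = -p + 3*y
(5) = gcd(s*(s - 4), (s - 4)*(s - 5/2)) = s - 4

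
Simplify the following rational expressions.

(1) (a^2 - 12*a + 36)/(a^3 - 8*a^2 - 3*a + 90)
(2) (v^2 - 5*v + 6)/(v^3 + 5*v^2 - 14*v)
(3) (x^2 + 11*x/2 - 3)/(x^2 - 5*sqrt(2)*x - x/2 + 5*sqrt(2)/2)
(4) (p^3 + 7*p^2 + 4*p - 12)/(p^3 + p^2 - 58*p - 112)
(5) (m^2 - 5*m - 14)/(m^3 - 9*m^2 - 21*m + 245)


(1) = (a - 6)/(a^2 - 2*a - 15)
(2) = (v - 3)/(v^2 + 7*v)
(3) = (4*x + 24)/(4*x - 20*sqrt(2))
(4) = (p^2 + 5*p - 6)/(p^2 - p - 56)
(5) = (m + 2)/(m^2 - 2*m - 35)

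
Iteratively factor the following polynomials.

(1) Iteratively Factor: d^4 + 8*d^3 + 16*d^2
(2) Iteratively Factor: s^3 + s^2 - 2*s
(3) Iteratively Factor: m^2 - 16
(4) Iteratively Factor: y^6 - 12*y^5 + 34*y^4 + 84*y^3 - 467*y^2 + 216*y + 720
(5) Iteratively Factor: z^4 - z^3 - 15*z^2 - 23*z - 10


(1) = (d)*(d^3 + 8*d^2 + 16*d) = d*(d + 4)*(d^2 + 4*d) = d^2*(d + 4)*(d + 4)
(2) = (s + 2)*(s^2 - s) = s*(s + 2)*(s - 1)
(3) = (m - 4)*(m + 4)
(4) = (y - 3)*(y^5 - 9*y^4 + 7*y^3 + 105*y^2 - 152*y - 240) = (y - 5)*(y - 3)*(y^4 - 4*y^3 - 13*y^2 + 40*y + 48) = (y - 5)*(y - 4)*(y - 3)*(y^3 - 13*y - 12) = (y - 5)*(y - 4)*(y - 3)*(y + 3)*(y^2 - 3*y - 4) = (y - 5)*(y - 4)*(y - 3)*(y + 1)*(y + 3)*(y - 4)
(5) = (z + 2)*(z^3 - 3*z^2 - 9*z - 5) = (z + 1)*(z + 2)*(z^2 - 4*z - 5) = (z - 5)*(z + 1)*(z + 2)*(z + 1)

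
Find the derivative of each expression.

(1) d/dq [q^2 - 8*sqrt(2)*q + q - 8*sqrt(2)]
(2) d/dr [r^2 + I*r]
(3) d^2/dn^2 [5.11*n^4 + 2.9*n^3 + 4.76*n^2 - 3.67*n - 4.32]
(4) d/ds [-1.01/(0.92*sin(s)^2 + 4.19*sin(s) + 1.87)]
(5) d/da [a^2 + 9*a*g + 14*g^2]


(1) = 2*q - 8*sqrt(2) + 1
(2) = 2*r + I
(3) = 61.32*n^2 + 17.4*n + 9.52
(4) = (1.8584*sin(s) + 4.2319)*cos(s)/(0.92*sin(s)^2 + 4.19*sin(s) + 1.87)^2
(5) = 2*a + 9*g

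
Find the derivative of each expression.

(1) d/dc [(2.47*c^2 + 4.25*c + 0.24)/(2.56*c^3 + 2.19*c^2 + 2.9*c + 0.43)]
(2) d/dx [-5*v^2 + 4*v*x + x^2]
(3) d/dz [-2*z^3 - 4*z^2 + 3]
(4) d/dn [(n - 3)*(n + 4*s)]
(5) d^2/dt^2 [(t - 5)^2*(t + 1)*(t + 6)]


(1) = (-6.3232*c^4 - 21.76*c^3 - 3.9877*c^2 + 1.073*c + 1.1315)/(6.5536*c^6 + 11.2128*c^5 + 19.6441*c^4 + 14.9036*c^3 + 10.2934*c^2 + 2.494*c + 0.1849)
(2) = 4*v + 2*x
(3) = 2*z*(-3*z - 4)
(4) = 2*n + 4*s - 3
(5) = 12*t^2 - 18*t - 78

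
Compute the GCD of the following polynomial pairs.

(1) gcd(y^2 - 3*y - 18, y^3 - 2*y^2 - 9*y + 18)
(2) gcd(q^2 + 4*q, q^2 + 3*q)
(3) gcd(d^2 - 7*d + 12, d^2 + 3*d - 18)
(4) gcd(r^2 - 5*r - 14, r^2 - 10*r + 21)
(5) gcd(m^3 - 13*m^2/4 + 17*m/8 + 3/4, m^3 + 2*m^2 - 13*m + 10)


(1) = y + 3
(2) = gcd(q*(q + 4), q*(q + 3)) = q
(3) = d - 3
(4) = r - 7
(5) = m - 2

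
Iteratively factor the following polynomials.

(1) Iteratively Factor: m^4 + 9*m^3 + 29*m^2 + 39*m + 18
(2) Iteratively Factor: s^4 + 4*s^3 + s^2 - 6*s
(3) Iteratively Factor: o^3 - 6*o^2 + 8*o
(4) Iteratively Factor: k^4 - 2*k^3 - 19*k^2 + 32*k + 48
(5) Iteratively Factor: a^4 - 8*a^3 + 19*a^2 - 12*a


(1) = (m + 2)*(m^3 + 7*m^2 + 15*m + 9) = (m + 2)*(m + 3)*(m^2 + 4*m + 3) = (m + 2)*(m + 3)^2*(m + 1)
(2) = (s)*(s^3 + 4*s^2 + s - 6) = s*(s - 1)*(s^2 + 5*s + 6) = s*(s - 1)*(s + 2)*(s + 3)
(3) = (o)*(o^2 - 6*o + 8) = o*(o - 4)*(o - 2)
(4) = (k + 4)*(k^3 - 6*k^2 + 5*k + 12) = (k - 4)*(k + 4)*(k^2 - 2*k - 3) = (k - 4)*(k - 3)*(k + 4)*(k + 1)
(5) = (a)*(a^3 - 8*a^2 + 19*a - 12) = a*(a - 3)*(a^2 - 5*a + 4) = a*(a - 4)*(a - 3)*(a - 1)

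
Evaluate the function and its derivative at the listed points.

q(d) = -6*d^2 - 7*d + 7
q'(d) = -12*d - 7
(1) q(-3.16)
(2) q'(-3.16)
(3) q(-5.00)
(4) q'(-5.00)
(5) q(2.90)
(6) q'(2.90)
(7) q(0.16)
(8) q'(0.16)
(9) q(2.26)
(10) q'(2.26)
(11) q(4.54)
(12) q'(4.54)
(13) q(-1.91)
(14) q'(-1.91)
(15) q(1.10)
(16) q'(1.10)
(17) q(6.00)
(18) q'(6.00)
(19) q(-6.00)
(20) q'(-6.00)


(1) = -30.79
(2) = 30.92
(3) = -108.00
(4) = 53.00
(5) = -63.76
(6) = -41.80
(7) = 5.73
(8) = -8.92
(9) = -39.47
(10) = -34.12
(11) = -148.45
(12) = -61.48
(13) = -1.52
(14) = 15.92
(15) = -7.96
(16) = -20.20
(17) = -251.00
(18) = -79.00
(19) = -167.00
(20) = 65.00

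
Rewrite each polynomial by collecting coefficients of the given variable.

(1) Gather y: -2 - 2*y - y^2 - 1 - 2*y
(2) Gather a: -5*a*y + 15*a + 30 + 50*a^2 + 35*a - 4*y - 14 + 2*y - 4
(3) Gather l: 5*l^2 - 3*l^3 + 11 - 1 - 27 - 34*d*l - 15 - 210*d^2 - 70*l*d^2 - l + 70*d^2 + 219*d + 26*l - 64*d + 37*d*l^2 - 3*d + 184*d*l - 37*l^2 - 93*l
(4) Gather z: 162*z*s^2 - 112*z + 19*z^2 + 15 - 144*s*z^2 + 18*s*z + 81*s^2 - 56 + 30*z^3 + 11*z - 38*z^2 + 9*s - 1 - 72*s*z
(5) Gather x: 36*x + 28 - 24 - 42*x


(1) = -y^2 - 4*y - 3
(2) = 50*a^2 + a*(50 - 5*y) - 2*y + 12
(3) = -140*d^2 + 152*d - 3*l^3 + l^2*(37*d - 32) + l*(-70*d^2 + 150*d - 68) - 32
(4) = 81*s^2 + 9*s + 30*z^3 + z^2*(-144*s - 19) + z*(162*s^2 - 54*s - 101) - 42
(5) = 4 - 6*x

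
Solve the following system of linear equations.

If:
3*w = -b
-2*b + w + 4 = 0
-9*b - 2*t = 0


Then:
b = 12/7
t = -54/7
w = -4/7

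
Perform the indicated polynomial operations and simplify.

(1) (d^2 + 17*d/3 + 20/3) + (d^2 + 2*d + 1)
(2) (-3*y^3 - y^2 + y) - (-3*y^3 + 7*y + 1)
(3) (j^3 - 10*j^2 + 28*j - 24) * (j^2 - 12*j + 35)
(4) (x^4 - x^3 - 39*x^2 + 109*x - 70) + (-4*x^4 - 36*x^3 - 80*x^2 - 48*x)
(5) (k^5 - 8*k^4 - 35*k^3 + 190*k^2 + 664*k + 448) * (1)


(1) = 2*d^2 + 23*d/3 + 23/3
(2) = -y^2 - 6*y - 1
(3) = j^5 - 22*j^4 + 183*j^3 - 710*j^2 + 1268*j - 840
(4) = -3*x^4 - 37*x^3 - 119*x^2 + 61*x - 70
(5) = k^5 - 8*k^4 - 35*k^3 + 190*k^2 + 664*k + 448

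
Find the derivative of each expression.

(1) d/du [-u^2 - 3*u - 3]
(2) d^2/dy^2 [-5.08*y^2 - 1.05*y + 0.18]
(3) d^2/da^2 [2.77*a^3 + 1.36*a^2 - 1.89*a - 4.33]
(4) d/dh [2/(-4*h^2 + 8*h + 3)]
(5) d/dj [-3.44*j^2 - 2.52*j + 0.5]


(1) = -2*u - 3
(2) = -10.1600000000000
(3) = 16.62*a + 2.72
(4) = 16*(h - 1)/(-4*h^2 + 8*h + 3)^2
(5) = -6.88*j - 2.52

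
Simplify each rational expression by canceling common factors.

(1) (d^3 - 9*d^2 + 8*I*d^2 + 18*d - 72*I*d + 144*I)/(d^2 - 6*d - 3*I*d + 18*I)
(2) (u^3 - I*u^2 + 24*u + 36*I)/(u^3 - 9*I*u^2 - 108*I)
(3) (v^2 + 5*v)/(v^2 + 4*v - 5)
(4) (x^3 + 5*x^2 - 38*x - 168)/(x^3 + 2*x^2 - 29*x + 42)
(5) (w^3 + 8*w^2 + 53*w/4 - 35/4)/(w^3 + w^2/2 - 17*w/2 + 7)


(1) = (d^2 + d*(-3 + 8*I) - 24*I)/(d - 3*I)
(2) = (u + 2*I)/(u - 6*I)
(3) = v/(v - 1)
(4) = (x^2 - 2*x - 24)/(x^2 - 5*x + 6)
(5) = (2*w^2 + 9*w - 5)/(2*w^2 - 6*w + 4)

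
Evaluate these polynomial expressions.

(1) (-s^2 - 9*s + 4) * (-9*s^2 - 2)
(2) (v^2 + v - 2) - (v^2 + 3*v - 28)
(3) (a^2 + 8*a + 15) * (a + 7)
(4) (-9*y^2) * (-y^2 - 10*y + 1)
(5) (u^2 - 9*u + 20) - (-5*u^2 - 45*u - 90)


(1) = 9*s^4 + 81*s^3 - 34*s^2 + 18*s - 8
(2) = 26 - 2*v
(3) = a^3 + 15*a^2 + 71*a + 105
(4) = 9*y^4 + 90*y^3 - 9*y^2
(5) = 6*u^2 + 36*u + 110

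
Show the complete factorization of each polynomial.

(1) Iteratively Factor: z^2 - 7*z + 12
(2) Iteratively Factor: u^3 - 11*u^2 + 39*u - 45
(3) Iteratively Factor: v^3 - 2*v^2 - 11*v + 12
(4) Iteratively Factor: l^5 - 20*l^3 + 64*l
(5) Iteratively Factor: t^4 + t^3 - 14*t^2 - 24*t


(1) = (z - 3)*(z - 4)
(2) = (u - 3)*(u^2 - 8*u + 15) = (u - 5)*(u - 3)*(u - 3)
(3) = (v + 3)*(v^2 - 5*v + 4) = (v - 4)*(v + 3)*(v - 1)
(4) = (l)*(l^4 - 20*l^2 + 64) = l*(l - 4)*(l^3 + 4*l^2 - 4*l - 16) = l*(l - 4)*(l + 2)*(l^2 + 2*l - 8) = l*(l - 4)*(l - 2)*(l + 2)*(l + 4)
(5) = (t - 4)*(t^3 + 5*t^2 + 6*t) = t*(t - 4)*(t^2 + 5*t + 6) = t*(t - 4)*(t + 3)*(t + 2)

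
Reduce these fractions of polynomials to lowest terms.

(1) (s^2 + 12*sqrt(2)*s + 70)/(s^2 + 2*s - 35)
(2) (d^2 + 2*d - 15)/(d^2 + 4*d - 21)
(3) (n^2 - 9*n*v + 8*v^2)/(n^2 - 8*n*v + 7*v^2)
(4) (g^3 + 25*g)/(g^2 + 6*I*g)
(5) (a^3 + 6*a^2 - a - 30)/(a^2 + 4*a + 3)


(1) = (s^2 + 12*sqrt(2)*s + 70)/(s^2 + 2*s - 35)
(2) = (d + 5)/(d + 7)
(3) = (-n + 8*v)/(-n + 7*v)
(4) = (g^2 + 25)/(g + 6*I)
(5) = (a^2 + 3*a - 10)/(a + 1)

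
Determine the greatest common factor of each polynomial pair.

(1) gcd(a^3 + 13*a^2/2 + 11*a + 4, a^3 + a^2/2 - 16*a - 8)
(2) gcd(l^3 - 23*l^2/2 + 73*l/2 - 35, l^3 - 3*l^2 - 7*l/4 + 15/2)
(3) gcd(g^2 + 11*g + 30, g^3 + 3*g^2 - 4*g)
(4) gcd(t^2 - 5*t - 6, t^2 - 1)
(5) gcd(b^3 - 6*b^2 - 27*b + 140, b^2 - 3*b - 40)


(1) = gcd((a + 1/2)*(a + 2)*(a + 4), (a - 4)*(a + 1/2)*(a + 4)) = a^2 + 9*a/2 + 2
(2) = l^2 - 9*l/2 + 5
(3) = gcd((g + 5)*(g + 6), g*(g - 1)*(g + 4)) = 1
(4) = gcd((t - 6)*(t + 1), (t - 1)*(t + 1)) = t + 1
(5) = gcd((b - 7)*(b - 4)*(b + 5), (b - 8)*(b + 5)) = b + 5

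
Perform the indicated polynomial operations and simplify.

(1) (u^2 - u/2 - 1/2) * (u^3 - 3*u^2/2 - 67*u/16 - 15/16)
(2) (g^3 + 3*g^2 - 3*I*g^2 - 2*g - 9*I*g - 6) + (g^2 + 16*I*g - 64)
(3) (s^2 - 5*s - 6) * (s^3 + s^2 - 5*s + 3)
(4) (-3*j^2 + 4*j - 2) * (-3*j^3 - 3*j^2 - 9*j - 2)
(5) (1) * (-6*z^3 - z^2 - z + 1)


(1) = u^5 - 2*u^4 - 63*u^3/16 + 61*u^2/32 + 41*u/16 + 15/32
(2) = g^3 + 4*g^2 - 3*I*g^2 - 2*g + 7*I*g - 70
(3) = s^5 - 4*s^4 - 16*s^3 + 22*s^2 + 15*s - 18
(4) = 9*j^5 - 3*j^4 + 21*j^3 - 24*j^2 + 10*j + 4
(5) = -6*z^3 - z^2 - z + 1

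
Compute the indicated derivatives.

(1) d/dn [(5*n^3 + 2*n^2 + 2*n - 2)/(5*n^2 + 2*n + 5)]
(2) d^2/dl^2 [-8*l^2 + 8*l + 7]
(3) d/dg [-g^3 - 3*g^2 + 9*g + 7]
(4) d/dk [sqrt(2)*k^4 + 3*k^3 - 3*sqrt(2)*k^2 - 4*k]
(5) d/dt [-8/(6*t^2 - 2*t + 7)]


(1) = (25*n^4 + 20*n^3 + 69*n^2 + 40*n + 14)/(25*n^4 + 20*n^3 + 54*n^2 + 20*n + 25)
(2) = -16
(3) = -3*g^2 - 6*g + 9
(4) = 4*sqrt(2)*k^3 + 9*k^2 - 6*sqrt(2)*k - 4
(5) = 16*(6*t - 1)/(6*t^2 - 2*t + 7)^2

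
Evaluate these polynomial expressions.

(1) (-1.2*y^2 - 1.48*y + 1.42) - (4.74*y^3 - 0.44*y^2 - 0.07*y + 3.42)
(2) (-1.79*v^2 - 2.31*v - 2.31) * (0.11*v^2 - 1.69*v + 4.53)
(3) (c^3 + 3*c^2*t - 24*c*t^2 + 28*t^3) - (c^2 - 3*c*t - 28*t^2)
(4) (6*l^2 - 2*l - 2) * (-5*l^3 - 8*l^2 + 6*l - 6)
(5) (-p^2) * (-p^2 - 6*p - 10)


(1) = -4.74*y^3 - 0.76*y^2 - 1.41*y - 2.0
(2) = -0.1969*v^4 + 2.771*v^3 - 4.4589*v^2 - 6.5604*v - 10.4643
(3) = c^3 + 3*c^2*t - c^2 - 24*c*t^2 + 3*c*t + 28*t^3 + 28*t^2
(4) = -30*l^5 - 38*l^4 + 62*l^3 - 32*l^2 + 12
(5) = p^4 + 6*p^3 + 10*p^2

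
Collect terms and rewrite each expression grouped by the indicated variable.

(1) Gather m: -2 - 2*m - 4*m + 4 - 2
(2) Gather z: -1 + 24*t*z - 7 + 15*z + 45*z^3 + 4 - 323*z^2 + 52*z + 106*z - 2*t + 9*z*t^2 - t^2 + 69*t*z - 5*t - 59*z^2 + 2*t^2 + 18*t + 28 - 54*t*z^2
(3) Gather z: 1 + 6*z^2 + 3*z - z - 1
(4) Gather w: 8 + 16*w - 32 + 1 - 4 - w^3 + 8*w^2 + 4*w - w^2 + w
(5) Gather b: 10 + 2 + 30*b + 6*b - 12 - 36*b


(1) = -6*m
(2) = t^2 + 11*t + 45*z^3 + z^2*(-54*t - 382) + z*(9*t^2 + 93*t + 173) + 24
(3) = 6*z^2 + 2*z
(4) = -w^3 + 7*w^2 + 21*w - 27
(5) = 0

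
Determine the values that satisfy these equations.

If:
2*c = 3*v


Then:
c = 3*v/2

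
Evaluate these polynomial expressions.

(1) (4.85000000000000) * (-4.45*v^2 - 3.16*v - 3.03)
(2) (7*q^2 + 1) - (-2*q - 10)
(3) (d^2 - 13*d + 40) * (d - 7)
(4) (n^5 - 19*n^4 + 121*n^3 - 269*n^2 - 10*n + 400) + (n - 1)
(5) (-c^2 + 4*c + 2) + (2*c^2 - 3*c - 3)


(1) = -21.5825*v^2 - 15.326*v - 14.6955
(2) = 7*q^2 + 2*q + 11
(3) = d^3 - 20*d^2 + 131*d - 280
(4) = n^5 - 19*n^4 + 121*n^3 - 269*n^2 - 9*n + 399
(5) = c^2 + c - 1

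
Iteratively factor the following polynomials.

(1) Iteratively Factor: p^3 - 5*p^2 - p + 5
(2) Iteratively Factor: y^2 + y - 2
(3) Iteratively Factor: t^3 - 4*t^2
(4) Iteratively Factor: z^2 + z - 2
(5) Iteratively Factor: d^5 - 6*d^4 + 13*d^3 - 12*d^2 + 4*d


(1) = (p + 1)*(p^2 - 6*p + 5) = (p - 1)*(p + 1)*(p - 5)
(2) = (y - 1)*(y + 2)
(3) = (t)*(t^2 - 4*t) = t^2*(t - 4)
(4) = (z - 1)*(z + 2)
(5) = (d - 1)*(d^4 - 5*d^3 + 8*d^2 - 4*d) = (d - 2)*(d - 1)*(d^3 - 3*d^2 + 2*d) = (d - 2)*(d - 1)^2*(d^2 - 2*d) = (d - 2)^2*(d - 1)^2*(d)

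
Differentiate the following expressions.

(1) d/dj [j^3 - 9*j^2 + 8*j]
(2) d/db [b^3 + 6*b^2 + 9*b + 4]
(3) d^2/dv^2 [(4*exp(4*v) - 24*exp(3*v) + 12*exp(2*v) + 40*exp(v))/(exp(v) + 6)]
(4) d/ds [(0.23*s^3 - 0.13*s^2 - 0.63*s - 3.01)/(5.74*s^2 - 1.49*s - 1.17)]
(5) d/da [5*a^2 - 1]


(1) = 3*j^2 - 18*j + 8
(2) = 3*b^2 + 12*b + 9
(3) = (36*exp(5*v) + 456*exp(4*v) + 732*exp(3*v) - 7560*exp(2*v) + 1488*exp(v) + 1440)*exp(v)/(exp(3*v) + 18*exp(2*v) + 108*exp(v) + 216)
(4) = (1.3202*s^4 - 0.6854*s^3 + 3.0026*s^2 + 34.859*s - 3.7478)/(32.9476*s^4 - 17.1052*s^3 - 11.2115*s^2 + 3.4866*s + 1.3689)
(5) = 10*a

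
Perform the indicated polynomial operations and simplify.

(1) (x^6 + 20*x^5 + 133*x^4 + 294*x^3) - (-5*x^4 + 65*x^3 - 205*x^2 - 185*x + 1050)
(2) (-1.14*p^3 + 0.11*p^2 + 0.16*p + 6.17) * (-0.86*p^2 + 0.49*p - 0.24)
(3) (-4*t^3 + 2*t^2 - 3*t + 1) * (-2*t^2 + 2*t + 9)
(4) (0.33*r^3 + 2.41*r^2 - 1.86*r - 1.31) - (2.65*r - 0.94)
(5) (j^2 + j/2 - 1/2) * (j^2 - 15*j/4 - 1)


(1) = x^6 + 20*x^5 + 138*x^4 + 229*x^3 + 205*x^2 + 185*x - 1050
(2) = 0.9804*p^5 - 0.6532*p^4 + 0.1899*p^3 - 5.2542*p^2 + 2.9849*p - 1.4808
(3) = 8*t^5 - 12*t^4 - 26*t^3 + 10*t^2 - 25*t + 9
(4) = 0.33*r^3 + 2.41*r^2 - 4.51*r - 0.37
(5) = j^4 - 13*j^3/4 - 27*j^2/8 + 11*j/8 + 1/2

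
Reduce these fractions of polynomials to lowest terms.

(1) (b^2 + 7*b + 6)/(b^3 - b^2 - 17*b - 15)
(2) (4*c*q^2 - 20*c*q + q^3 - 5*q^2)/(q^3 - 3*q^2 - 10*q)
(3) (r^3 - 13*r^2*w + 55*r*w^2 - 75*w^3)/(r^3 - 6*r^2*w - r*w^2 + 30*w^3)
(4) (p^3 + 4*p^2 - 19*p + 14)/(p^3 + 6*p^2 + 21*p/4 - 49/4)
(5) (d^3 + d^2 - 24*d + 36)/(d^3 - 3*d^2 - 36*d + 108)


(1) = (b + 6)/(b^2 - 2*b - 15)
(2) = (4*c + q)/(q + 2)
(3) = (r - 5*w)/(r + 2*w)
(4) = (4*p^2 + 20*p - 56)/(4*p^2 + 28*p + 49)
(5) = (d - 2)/(d - 6)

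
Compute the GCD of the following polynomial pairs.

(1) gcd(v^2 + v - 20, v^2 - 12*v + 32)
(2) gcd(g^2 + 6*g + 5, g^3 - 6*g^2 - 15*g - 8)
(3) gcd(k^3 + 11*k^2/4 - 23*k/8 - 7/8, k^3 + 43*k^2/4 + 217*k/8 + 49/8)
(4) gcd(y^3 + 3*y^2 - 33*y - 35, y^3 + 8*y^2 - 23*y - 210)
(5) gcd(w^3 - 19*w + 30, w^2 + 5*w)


(1) = gcd((v - 4)*(v + 5), (v - 8)*(v - 4)) = v - 4
(2) = g + 1
(3) = gcd((k - 1)*(k + 1/4)*(k + 7/2), (k + 1/4)*(k + 7/2)*(k + 7)) = k^2 + 15*k/4 + 7/8
(4) = gcd((y - 5)*(y + 1)*(y + 7), (y - 5)*(y + 6)*(y + 7)) = y^2 + 2*y - 35
(5) = w + 5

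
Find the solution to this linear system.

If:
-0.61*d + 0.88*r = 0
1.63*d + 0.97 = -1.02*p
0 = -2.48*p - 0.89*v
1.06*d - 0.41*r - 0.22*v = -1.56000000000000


Then:
d = 4.79
p = -8.61
r = 3.32
v = 23.99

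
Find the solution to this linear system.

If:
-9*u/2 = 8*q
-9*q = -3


Then:
q = 1/3
u = -16/27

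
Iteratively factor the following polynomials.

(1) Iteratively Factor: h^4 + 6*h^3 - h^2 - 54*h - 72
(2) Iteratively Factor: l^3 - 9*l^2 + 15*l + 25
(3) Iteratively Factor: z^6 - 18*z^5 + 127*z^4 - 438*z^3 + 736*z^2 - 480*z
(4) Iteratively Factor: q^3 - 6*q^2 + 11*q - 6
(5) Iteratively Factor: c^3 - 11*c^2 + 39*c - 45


(1) = (h + 2)*(h^3 + 4*h^2 - 9*h - 36) = (h - 3)*(h + 2)*(h^2 + 7*h + 12) = (h - 3)*(h + 2)*(h + 4)*(h + 3)
(2) = (l - 5)*(l^2 - 4*l - 5) = (l - 5)^2*(l + 1)
(3) = (z - 2)*(z^5 - 16*z^4 + 95*z^3 - 248*z^2 + 240*z) = (z - 3)*(z - 2)*(z^4 - 13*z^3 + 56*z^2 - 80*z) = z*(z - 3)*(z - 2)*(z^3 - 13*z^2 + 56*z - 80) = z*(z - 4)*(z - 3)*(z - 2)*(z^2 - 9*z + 20) = z*(z - 4)^2*(z - 3)*(z - 2)*(z - 5)
(4) = (q - 1)*(q^2 - 5*q + 6) = (q - 3)*(q - 1)*(q - 2)
(5) = (c - 3)*(c^2 - 8*c + 15) = (c - 3)^2*(c - 5)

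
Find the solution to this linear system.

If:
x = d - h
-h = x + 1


Then:
d = -1
h = -x - 1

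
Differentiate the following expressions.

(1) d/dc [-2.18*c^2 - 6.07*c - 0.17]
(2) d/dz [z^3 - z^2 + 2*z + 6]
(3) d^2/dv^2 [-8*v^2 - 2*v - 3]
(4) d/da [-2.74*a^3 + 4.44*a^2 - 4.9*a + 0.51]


(1) = -4.36*c - 6.07
(2) = 3*z^2 - 2*z + 2
(3) = -16
(4) = -8.22*a^2 + 8.88*a - 4.9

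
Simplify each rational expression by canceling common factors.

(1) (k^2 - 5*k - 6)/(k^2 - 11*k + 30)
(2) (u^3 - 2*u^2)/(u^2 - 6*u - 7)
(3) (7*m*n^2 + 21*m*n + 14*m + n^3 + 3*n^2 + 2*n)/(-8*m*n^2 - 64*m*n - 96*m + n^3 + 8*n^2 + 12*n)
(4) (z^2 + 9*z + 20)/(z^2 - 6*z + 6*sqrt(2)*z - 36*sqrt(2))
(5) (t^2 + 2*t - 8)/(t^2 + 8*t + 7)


(1) = (k + 1)/(k - 5)
(2) = (u^3 - 2*u^2)/(u^2 - 6*u - 7)
(3) = (-7*m*n - 7*m - n^2 - n)/(8*m*n + 48*m - n^2 - 6*n)
(4) = (z^2 + 9*z + 20)/(z^2 + z*(-6 + 6*sqrt(2)) - 36*sqrt(2))
(5) = (t^2 + 2*t - 8)/(t^2 + 8*t + 7)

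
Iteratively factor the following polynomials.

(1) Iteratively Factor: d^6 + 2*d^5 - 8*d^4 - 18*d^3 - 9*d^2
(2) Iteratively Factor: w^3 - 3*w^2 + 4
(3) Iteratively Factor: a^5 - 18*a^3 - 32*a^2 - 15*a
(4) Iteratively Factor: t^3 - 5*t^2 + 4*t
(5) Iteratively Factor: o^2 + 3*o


(1) = (d)*(d^5 + 2*d^4 - 8*d^3 - 18*d^2 - 9*d) = d*(d - 3)*(d^4 + 5*d^3 + 7*d^2 + 3*d) = d*(d - 3)*(d + 1)*(d^3 + 4*d^2 + 3*d) = d*(d - 3)*(d + 1)*(d + 3)*(d^2 + d) = d^2*(d - 3)*(d + 1)*(d + 3)*(d + 1)
(2) = (w + 1)*(w^2 - 4*w + 4) = (w - 2)*(w + 1)*(w - 2)
(3) = (a - 5)*(a^4 + 5*a^3 + 7*a^2 + 3*a) = (a - 5)*(a + 1)*(a^3 + 4*a^2 + 3*a) = a*(a - 5)*(a + 1)*(a^2 + 4*a + 3) = a*(a - 5)*(a + 1)*(a + 3)*(a + 1)
(4) = (t)*(t^2 - 5*t + 4) = t*(t - 1)*(t - 4)
(5) = (o)*(o + 3)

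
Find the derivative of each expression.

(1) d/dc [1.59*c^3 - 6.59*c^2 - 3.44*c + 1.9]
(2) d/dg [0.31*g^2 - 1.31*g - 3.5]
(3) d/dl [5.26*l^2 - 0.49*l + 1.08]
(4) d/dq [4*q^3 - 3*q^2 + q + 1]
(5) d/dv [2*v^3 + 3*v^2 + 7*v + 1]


(1) = 4.77*c^2 - 13.18*c - 3.44
(2) = 0.62*g - 1.31
(3) = 10.52*l - 0.49
(4) = 12*q^2 - 6*q + 1
(5) = 6*v^2 + 6*v + 7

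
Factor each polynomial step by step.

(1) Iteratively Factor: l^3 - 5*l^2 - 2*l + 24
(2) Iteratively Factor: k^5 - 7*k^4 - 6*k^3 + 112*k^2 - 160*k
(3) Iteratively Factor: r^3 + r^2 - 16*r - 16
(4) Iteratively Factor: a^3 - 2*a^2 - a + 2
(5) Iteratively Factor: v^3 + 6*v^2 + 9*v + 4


(1) = (l - 3)*(l^2 - 2*l - 8) = (l - 4)*(l - 3)*(l + 2)
(2) = (k)*(k^4 - 7*k^3 - 6*k^2 + 112*k - 160) = k*(k - 4)*(k^3 - 3*k^2 - 18*k + 40) = k*(k - 4)*(k - 2)*(k^2 - k - 20) = k*(k - 5)*(k - 4)*(k - 2)*(k + 4)
(3) = (r + 4)*(r^2 - 3*r - 4) = (r + 1)*(r + 4)*(r - 4)
(4) = (a - 1)*(a^2 - a - 2) = (a - 2)*(a - 1)*(a + 1)
(5) = (v + 1)*(v^2 + 5*v + 4) = (v + 1)^2*(v + 4)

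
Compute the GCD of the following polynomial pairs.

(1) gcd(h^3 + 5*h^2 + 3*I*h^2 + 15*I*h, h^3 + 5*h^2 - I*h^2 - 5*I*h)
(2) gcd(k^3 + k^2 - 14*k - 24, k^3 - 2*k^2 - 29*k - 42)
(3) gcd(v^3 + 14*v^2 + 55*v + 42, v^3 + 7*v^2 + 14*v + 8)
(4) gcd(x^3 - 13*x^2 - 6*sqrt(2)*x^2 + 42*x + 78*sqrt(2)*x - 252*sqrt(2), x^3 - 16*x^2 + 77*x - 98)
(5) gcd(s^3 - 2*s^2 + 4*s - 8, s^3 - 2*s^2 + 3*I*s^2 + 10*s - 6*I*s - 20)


(1) = h^2 + 5*h
(2) = gcd((k - 4)*(k + 2)*(k + 3), (k - 7)*(k + 2)*(k + 3)) = k^2 + 5*k + 6
(3) = v + 1
(4) = gcd((x - 7)*(x - 6)*(x - 6*sqrt(2)), (x - 7)^2*(x - 2)) = x - 7
(5) = s^2 + s*(-2 - 2*I) + 4*I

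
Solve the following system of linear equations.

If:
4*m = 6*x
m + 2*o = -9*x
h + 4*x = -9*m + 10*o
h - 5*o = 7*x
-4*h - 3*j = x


Then:
h = 0
j = 0
m = 0
o = 0
x = 0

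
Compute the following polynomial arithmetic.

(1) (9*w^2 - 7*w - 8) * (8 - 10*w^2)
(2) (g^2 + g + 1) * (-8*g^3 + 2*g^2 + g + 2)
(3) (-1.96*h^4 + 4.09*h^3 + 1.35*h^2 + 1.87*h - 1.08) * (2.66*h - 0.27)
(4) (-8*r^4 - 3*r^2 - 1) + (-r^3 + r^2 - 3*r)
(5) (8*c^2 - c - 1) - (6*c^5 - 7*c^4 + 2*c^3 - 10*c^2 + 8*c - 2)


(1) = -90*w^4 + 70*w^3 + 152*w^2 - 56*w - 64
(2) = -8*g^5 - 6*g^4 - 5*g^3 + 5*g^2 + 3*g + 2
(3) = -5.2136*h^5 + 11.4086*h^4 + 2.4867*h^3 + 4.6097*h^2 - 3.3777*h + 0.2916
(4) = -8*r^4 - r^3 - 2*r^2 - 3*r - 1
(5) = -6*c^5 + 7*c^4 - 2*c^3 + 18*c^2 - 9*c + 1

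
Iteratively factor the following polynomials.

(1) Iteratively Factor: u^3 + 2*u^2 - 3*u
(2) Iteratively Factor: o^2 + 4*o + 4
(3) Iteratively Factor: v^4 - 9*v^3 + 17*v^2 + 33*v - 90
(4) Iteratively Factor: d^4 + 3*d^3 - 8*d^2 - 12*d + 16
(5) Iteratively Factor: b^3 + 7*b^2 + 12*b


(1) = (u)*(u^2 + 2*u - 3) = u*(u + 3)*(u - 1)
(2) = (o + 2)*(o + 2)
(3) = (v - 3)*(v^3 - 6*v^2 - v + 30) = (v - 5)*(v - 3)*(v^2 - v - 6) = (v - 5)*(v - 3)*(v + 2)*(v - 3)
(4) = (d - 1)*(d^3 + 4*d^2 - 4*d - 16) = (d - 1)*(d + 2)*(d^2 + 2*d - 8) = (d - 2)*(d - 1)*(d + 2)*(d + 4)
(5) = (b)*(b^2 + 7*b + 12) = b*(b + 3)*(b + 4)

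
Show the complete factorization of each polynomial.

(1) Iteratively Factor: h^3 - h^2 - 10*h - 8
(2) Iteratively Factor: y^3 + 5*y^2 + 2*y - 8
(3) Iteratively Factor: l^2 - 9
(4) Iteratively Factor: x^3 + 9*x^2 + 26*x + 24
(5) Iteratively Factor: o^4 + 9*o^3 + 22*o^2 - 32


(1) = (h + 1)*(h^2 - 2*h - 8) = (h + 1)*(h + 2)*(h - 4)
(2) = (y + 4)*(y^2 + y - 2) = (y - 1)*(y + 4)*(y + 2)
(3) = (l + 3)*(l - 3)
(4) = (x + 2)*(x^2 + 7*x + 12) = (x + 2)*(x + 3)*(x + 4)
(5) = (o + 4)*(o^3 + 5*o^2 + 2*o - 8) = (o + 4)^2*(o^2 + o - 2) = (o - 1)*(o + 4)^2*(o + 2)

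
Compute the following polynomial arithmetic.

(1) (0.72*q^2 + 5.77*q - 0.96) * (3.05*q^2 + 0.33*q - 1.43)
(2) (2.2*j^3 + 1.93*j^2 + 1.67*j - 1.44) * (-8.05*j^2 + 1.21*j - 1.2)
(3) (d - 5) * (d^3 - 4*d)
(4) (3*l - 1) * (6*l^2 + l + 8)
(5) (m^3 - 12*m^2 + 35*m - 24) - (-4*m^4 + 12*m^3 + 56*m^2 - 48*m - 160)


(1) = 2.196*q^4 + 17.8361*q^3 - 2.0535*q^2 - 8.5679*q + 1.3728
(2) = -17.71*j^5 - 12.8745*j^4 - 13.7482*j^3 + 11.2967*j^2 - 3.7464*j + 1.728
(3) = d^4 - 5*d^3 - 4*d^2 + 20*d
(4) = 18*l^3 - 3*l^2 + 23*l - 8
(5) = 4*m^4 - 11*m^3 - 68*m^2 + 83*m + 136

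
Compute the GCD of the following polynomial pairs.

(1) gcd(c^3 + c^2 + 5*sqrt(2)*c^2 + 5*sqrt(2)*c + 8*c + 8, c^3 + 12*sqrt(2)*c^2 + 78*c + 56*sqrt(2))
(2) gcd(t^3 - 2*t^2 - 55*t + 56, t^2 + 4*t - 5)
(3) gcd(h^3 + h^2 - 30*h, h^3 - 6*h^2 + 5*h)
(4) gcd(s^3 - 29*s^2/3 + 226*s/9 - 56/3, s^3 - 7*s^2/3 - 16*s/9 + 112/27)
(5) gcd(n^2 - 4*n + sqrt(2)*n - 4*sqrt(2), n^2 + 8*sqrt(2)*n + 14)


(1) = c^2 + 5*sqrt(2)*c + 8
(2) = gcd((t - 8)*(t - 1)*(t + 7), (t - 1)*(t + 5)) = t - 1
(3) = gcd(h*(h - 5)*(h + 6), h*(h - 5)*(h - 1)) = h^2 - 5*h
(4) = gcd((s - 6)*(s - 7/3)*(s - 4/3), (s - 7/3)*(s - 4/3)*(s + 4/3)) = s^2 - 11*s/3 + 28/9
(5) = n + sqrt(2)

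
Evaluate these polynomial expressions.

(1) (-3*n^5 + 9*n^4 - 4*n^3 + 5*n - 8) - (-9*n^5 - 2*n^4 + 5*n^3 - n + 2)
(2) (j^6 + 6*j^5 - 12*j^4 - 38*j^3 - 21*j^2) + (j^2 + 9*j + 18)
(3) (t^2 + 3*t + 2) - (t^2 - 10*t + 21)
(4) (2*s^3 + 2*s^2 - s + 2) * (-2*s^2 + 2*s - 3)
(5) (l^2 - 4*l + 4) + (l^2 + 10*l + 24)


(1) = 6*n^5 + 11*n^4 - 9*n^3 + 6*n - 10
(2) = j^6 + 6*j^5 - 12*j^4 - 38*j^3 - 20*j^2 + 9*j + 18
(3) = 13*t - 19
(4) = -4*s^5 - 12*s^2 + 7*s - 6
(5) = 2*l^2 + 6*l + 28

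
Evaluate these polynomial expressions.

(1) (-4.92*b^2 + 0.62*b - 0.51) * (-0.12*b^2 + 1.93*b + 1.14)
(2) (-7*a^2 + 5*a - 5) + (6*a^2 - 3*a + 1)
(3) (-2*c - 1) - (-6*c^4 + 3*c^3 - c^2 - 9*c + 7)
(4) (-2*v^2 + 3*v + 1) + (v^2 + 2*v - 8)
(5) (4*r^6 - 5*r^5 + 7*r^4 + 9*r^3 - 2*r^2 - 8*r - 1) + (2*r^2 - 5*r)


(1) = 0.5904*b^4 - 9.57*b^3 - 4.351*b^2 - 0.2775*b - 0.5814
(2) = -a^2 + 2*a - 4
(3) = 6*c^4 - 3*c^3 + c^2 + 7*c - 8
(4) = -v^2 + 5*v - 7
(5) = 4*r^6 - 5*r^5 + 7*r^4 + 9*r^3 - 13*r - 1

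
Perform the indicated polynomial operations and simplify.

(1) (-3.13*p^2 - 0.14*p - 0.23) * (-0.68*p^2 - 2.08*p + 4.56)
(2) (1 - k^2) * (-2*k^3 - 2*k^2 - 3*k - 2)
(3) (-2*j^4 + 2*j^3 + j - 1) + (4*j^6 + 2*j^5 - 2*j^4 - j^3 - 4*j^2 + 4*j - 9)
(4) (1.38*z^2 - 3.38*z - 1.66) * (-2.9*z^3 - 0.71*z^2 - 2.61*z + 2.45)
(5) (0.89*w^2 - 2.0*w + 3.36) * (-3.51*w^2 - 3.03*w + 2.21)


(1) = 2.1284*p^4 + 6.6056*p^3 - 13.8252*p^2 - 0.16*p - 1.0488
(2) = 2*k^5 + 2*k^4 + k^3 - 3*k - 2
(3) = 4*j^6 + 2*j^5 - 4*j^4 + j^3 - 4*j^2 + 5*j - 10
(4) = -4.002*z^5 + 8.8222*z^4 + 3.612*z^3 + 13.3814*z^2 - 3.9484*z - 4.067
(5) = -3.1239*w^4 + 4.3233*w^3 - 3.7667*w^2 - 14.6008*w + 7.4256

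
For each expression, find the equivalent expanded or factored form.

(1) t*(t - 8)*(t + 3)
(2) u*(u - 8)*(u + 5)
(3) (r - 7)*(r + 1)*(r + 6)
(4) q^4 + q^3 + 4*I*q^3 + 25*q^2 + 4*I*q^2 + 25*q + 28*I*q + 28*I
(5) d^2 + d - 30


(1) = t^3 - 5*t^2 - 24*t
(2) = u^3 - 3*u^2 - 40*u
(3) = r^3 - 43*r - 42
(4) = (q + 1)*(q - 4*I)*(q + I)*(q + 7*I)
(5) = (d - 5)*(d + 6)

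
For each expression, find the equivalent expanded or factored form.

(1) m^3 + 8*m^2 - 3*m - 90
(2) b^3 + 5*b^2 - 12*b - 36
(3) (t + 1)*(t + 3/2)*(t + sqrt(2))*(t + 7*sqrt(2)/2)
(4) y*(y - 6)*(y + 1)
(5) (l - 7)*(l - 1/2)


(1) = (m - 3)*(m + 5)*(m + 6)
(2) = (b - 3)*(b + 2)*(b + 6)
(3) = t^4 + 5*t^3/2 + 9*sqrt(2)*t^3/2 + 17*t^2/2 + 45*sqrt(2)*t^2/4 + 27*sqrt(2)*t/4 + 35*t/2 + 21/2
(4) = y^3 - 5*y^2 - 6*y
(5) = l^2 - 15*l/2 + 7/2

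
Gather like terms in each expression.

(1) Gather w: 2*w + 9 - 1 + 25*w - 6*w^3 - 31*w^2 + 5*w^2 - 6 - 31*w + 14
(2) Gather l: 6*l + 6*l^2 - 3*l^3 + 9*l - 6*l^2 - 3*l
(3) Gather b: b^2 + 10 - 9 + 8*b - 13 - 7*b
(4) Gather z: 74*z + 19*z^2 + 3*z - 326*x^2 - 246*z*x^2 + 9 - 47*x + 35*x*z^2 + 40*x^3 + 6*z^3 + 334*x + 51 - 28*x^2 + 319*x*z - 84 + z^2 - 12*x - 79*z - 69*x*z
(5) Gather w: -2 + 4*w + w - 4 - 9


(1) = -6*w^3 - 26*w^2 - 4*w + 16
(2) = -3*l^3 + 12*l
(3) = b^2 + b - 12
(4) = 40*x^3 - 354*x^2 + 275*x + 6*z^3 + z^2*(35*x + 20) + z*(-246*x^2 + 250*x - 2) - 24
(5) = 5*w - 15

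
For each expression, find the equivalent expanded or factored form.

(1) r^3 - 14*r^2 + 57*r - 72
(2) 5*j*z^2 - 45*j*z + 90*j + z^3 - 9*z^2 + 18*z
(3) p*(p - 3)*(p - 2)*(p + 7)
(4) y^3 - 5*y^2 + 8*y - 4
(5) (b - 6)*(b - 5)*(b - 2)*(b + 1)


(1) = (r - 8)*(r - 3)^2
(2) = (5*j + z)*(z - 6)*(z - 3)
(3) = p^4 + 2*p^3 - 29*p^2 + 42*p
(4) = (y - 2)^2*(y - 1)
(5) = b^4 - 12*b^3 + 39*b^2 - 8*b - 60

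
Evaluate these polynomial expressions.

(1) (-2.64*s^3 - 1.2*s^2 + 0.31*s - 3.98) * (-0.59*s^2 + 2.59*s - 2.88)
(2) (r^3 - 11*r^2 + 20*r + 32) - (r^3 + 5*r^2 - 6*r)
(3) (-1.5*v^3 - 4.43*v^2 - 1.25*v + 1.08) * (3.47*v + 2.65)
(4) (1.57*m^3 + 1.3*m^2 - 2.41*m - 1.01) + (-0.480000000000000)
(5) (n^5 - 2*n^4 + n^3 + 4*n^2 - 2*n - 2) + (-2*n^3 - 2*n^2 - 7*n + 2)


(1) = 1.5576*s^5 - 6.1296*s^4 + 4.3123*s^3 + 6.6071*s^2 - 11.201*s + 11.4624
(2) = -16*r^2 + 26*r + 32
(3) = -5.205*v^4 - 19.3471*v^3 - 16.077*v^2 + 0.4351*v + 2.862
(4) = 1.57*m^3 + 1.3*m^2 - 2.41*m - 1.49
(5) = n^5 - 2*n^4 - n^3 + 2*n^2 - 9*n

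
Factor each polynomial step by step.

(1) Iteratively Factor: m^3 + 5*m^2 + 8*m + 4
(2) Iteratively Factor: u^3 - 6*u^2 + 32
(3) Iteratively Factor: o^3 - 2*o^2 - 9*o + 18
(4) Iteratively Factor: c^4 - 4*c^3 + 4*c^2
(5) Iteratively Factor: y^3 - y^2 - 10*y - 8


(1) = (m + 2)*(m^2 + 3*m + 2) = (m + 1)*(m + 2)*(m + 2)
(2) = (u - 4)*(u^2 - 2*u - 8) = (u - 4)^2*(u + 2)
(3) = (o - 3)*(o^2 + o - 6) = (o - 3)*(o + 3)*(o - 2)
(4) = (c - 2)*(c^3 - 2*c^2) = (c - 2)^2*(c^2) = c*(c - 2)^2*(c)
(5) = (y - 4)*(y^2 + 3*y + 2) = (y - 4)*(y + 1)*(y + 2)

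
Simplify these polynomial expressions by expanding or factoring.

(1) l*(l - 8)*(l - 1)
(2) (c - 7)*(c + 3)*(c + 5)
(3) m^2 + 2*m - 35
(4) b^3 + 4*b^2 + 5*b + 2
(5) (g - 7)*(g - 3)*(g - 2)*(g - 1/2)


(1) = l^3 - 9*l^2 + 8*l
(2) = c^3 + c^2 - 41*c - 105
(3) = (m - 5)*(m + 7)
(4) = (b + 1)^2*(b + 2)
(5) = g^4 - 25*g^3/2 + 47*g^2 - 125*g/2 + 21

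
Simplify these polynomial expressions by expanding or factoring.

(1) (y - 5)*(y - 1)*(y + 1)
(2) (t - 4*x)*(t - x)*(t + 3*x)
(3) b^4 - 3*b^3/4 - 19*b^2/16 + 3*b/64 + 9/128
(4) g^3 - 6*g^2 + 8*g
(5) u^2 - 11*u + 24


(1) = y^3 - 5*y^2 - y + 5
(2) = t^3 - 2*t^2*x - 11*t*x^2 + 12*x^3
(3) = (b - 3/2)*(b - 1/4)*(b + 1/4)*(b + 3/4)
(4) = g*(g - 4)*(g - 2)
(5) = (u - 8)*(u - 3)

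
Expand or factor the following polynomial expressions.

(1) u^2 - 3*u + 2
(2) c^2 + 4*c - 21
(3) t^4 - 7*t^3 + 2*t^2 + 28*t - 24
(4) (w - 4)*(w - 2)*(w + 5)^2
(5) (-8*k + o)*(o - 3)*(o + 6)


(1) = (u - 2)*(u - 1)
(2) = (c - 3)*(c + 7)
(3) = (t - 6)*(t - 2)*(t - 1)*(t + 2)
(4) = w^4 + 4*w^3 - 27*w^2 - 70*w + 200
(5) = -8*k*o^2 - 24*k*o + 144*k + o^3 + 3*o^2 - 18*o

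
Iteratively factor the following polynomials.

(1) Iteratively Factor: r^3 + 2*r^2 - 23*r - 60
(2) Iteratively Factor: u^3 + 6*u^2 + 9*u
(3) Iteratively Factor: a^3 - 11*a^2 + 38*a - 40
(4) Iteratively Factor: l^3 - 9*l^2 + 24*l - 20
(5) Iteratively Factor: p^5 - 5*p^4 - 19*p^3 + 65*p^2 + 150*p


(1) = (r + 3)*(r^2 - r - 20) = (r - 5)*(r + 3)*(r + 4)
(2) = (u + 3)*(u^2 + 3*u) = u*(u + 3)*(u + 3)
(3) = (a - 2)*(a^2 - 9*a + 20) = (a - 4)*(a - 2)*(a - 5)
(4) = (l - 2)*(l^2 - 7*l + 10) = (l - 2)^2*(l - 5)
(5) = (p + 2)*(p^4 - 7*p^3 - 5*p^2 + 75*p) = (p - 5)*(p + 2)*(p^3 - 2*p^2 - 15*p) = (p - 5)*(p + 2)*(p + 3)*(p^2 - 5*p) = (p - 5)^2*(p + 2)*(p + 3)*(p)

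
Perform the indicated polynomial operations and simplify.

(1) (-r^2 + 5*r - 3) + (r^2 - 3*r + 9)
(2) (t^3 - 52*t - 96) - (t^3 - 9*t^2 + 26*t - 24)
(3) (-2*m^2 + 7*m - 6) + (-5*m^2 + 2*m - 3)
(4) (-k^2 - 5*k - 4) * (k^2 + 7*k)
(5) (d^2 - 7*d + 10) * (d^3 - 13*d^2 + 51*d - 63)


(1) = 2*r + 6
(2) = 9*t^2 - 78*t - 72
(3) = -7*m^2 + 9*m - 9
(4) = -k^4 - 12*k^3 - 39*k^2 - 28*k
(5) = d^5 - 20*d^4 + 152*d^3 - 550*d^2 + 951*d - 630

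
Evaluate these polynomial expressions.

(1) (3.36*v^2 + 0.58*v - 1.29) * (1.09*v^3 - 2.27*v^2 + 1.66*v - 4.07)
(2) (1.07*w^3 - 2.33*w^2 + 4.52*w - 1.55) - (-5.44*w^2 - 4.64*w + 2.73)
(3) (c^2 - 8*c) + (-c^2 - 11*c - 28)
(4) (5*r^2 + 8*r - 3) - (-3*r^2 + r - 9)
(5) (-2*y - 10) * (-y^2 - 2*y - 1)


(1) = 3.6624*v^5 - 6.995*v^4 + 2.8549*v^3 - 9.7841*v^2 - 4.502*v + 5.2503
(2) = 1.07*w^3 + 3.11*w^2 + 9.16*w - 4.28
(3) = -19*c - 28
(4) = 8*r^2 + 7*r + 6
(5) = 2*y^3 + 14*y^2 + 22*y + 10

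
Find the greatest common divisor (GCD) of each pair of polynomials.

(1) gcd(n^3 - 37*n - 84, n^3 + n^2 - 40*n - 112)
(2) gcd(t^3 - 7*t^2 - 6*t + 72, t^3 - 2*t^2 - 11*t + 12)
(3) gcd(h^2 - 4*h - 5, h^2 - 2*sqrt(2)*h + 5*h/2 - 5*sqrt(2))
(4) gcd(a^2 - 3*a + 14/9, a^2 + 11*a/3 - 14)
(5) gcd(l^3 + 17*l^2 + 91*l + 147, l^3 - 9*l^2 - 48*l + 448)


(1) = gcd((n - 7)*(n + 3)*(n + 4), (n - 7)*(n + 4)^2) = n^2 - 3*n - 28
(2) = t^2 - t - 12
(3) = gcd((h - 5)*(h + 1), (h + 5/2)*(h - 2*sqrt(2))) = 1
(4) = a - 7/3
(5) = gcd((l + 3)*(l + 7)^2, (l - 8)^2*(l + 7)) = l + 7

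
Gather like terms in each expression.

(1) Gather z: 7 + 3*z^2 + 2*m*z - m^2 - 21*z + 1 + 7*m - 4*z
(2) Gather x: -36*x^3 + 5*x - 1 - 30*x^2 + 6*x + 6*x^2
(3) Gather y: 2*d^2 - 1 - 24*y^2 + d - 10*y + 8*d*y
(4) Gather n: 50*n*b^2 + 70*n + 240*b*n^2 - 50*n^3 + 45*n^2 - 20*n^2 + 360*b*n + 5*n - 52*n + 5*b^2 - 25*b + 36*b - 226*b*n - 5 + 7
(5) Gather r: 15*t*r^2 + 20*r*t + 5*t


(1) = -m^2 + 7*m + 3*z^2 + z*(2*m - 25) + 8
(2) = -36*x^3 - 24*x^2 + 11*x - 1
(3) = 2*d^2 + d - 24*y^2 + y*(8*d - 10) - 1
(4) = 5*b^2 + 11*b - 50*n^3 + n^2*(240*b + 25) + n*(50*b^2 + 134*b + 23) + 2
(5) = 15*r^2*t + 20*r*t + 5*t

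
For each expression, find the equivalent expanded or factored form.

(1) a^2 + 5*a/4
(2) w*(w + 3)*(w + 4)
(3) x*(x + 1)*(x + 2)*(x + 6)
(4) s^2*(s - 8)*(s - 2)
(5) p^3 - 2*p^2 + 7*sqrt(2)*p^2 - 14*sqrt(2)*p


(1) = a*(a + 5/4)
(2) = w^3 + 7*w^2 + 12*w
(3) = x^4 + 9*x^3 + 20*x^2 + 12*x
(4) = s^4 - 10*s^3 + 16*s^2
(5) = p*(p - 2)*(p + 7*sqrt(2))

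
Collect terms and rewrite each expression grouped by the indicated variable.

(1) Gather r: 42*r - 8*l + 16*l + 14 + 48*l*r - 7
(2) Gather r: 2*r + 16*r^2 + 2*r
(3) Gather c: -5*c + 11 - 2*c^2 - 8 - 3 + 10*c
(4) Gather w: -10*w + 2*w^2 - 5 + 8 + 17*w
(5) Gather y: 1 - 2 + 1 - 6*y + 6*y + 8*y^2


(1) = 8*l + r*(48*l + 42) + 7
(2) = 16*r^2 + 4*r
(3) = -2*c^2 + 5*c
(4) = 2*w^2 + 7*w + 3
(5) = 8*y^2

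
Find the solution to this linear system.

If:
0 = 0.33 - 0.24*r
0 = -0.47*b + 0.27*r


Then:
b = 0.79
r = 1.38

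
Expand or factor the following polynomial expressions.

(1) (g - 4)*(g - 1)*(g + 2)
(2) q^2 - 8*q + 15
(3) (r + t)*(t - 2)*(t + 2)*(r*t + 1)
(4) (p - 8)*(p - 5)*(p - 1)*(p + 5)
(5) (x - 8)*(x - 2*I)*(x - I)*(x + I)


(1) = g^3 - 3*g^2 - 6*g + 8
(2) = (q - 5)*(q - 3)
(3) = r^2*t^3 - 4*r^2*t + r*t^4 - 3*r*t^2 - 4*r + t^3 - 4*t
(4) = p^4 - 9*p^3 - 17*p^2 + 225*p - 200
(5) = x^4 - 8*x^3 - 2*I*x^3 + x^2 + 16*I*x^2 - 8*x - 2*I*x + 16*I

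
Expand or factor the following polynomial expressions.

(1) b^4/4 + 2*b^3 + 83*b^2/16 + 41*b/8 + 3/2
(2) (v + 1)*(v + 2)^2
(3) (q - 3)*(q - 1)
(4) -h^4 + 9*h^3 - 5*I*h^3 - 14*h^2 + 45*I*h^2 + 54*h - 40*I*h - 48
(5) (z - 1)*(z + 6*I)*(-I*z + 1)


(1) = (b/4 + 1)*(b + 1/2)*(b + 3/2)*(b + 2)
(2) = v^3 + 5*v^2 + 8*v + 4
(3) = q^2 - 4*q + 3
(4) = (h - 8)*(h + 6*I)*(I*h + 1)*(I*h - I)
(5) = -I*z^3 + 7*z^2 + I*z^2 - 7*z + 6*I*z - 6*I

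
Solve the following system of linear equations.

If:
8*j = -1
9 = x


Then:
j = -1/8
x = 9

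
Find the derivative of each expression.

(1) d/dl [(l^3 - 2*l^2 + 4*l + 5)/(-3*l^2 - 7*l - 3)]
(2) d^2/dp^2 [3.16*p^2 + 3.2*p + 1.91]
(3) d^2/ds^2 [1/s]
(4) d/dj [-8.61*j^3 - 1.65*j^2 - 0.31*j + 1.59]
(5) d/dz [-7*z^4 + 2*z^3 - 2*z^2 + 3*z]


(1) = (-3*l^4 - 14*l^3 + 17*l^2 + 42*l + 23)/(9*l^4 + 42*l^3 + 67*l^2 + 42*l + 9)
(2) = 6.32000000000000
(3) = 2/s^3
(4) = -25.83*j^2 - 3.3*j - 0.31
(5) = -28*z^3 + 6*z^2 - 4*z + 3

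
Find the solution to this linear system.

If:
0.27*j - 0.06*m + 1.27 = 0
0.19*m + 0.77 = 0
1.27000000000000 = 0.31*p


Then:
j = -5.60
m = -4.05
p = 4.10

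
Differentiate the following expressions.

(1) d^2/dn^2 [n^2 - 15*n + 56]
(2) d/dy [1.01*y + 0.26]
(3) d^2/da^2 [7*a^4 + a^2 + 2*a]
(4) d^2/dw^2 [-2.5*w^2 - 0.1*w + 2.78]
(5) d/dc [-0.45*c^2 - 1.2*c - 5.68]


(1) = 2
(2) = 1.01000000000000
(3) = 84*a^2 + 2
(4) = -5.00000000000000
(5) = -0.9*c - 1.2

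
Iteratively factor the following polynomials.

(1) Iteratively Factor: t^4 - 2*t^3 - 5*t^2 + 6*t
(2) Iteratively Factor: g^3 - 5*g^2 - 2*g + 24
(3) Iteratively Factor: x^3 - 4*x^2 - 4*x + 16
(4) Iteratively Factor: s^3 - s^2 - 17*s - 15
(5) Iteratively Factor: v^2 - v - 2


(1) = (t)*(t^3 - 2*t^2 - 5*t + 6) = t*(t - 1)*(t^2 - t - 6) = t*(t - 1)*(t + 2)*(t - 3)
(2) = (g - 3)*(g^2 - 2*g - 8) = (g - 4)*(g - 3)*(g + 2)
(3) = (x + 2)*(x^2 - 6*x + 8) = (x - 2)*(x + 2)*(x - 4)
(4) = (s + 3)*(s^2 - 4*s - 5) = (s + 1)*(s + 3)*(s - 5)
(5) = (v - 2)*(v + 1)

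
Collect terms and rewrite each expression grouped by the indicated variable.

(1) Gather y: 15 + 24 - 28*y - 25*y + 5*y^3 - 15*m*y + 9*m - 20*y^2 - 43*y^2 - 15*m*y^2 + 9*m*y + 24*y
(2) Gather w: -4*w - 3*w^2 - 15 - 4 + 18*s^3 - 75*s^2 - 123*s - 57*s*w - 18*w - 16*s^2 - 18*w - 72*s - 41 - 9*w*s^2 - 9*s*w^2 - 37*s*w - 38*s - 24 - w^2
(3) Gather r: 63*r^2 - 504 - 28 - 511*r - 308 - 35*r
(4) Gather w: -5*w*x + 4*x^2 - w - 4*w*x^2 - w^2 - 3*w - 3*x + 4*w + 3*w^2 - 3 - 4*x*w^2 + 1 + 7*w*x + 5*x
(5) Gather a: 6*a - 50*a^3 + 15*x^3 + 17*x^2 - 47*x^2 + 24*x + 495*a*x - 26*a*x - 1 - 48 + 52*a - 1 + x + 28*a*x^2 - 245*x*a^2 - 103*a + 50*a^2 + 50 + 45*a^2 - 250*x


(1) = 9*m + 5*y^3 + y^2*(-15*m - 63) + y*(-6*m - 29) + 39
(2) = 18*s^3 - 91*s^2 - 233*s + w^2*(-9*s - 4) + w*(-9*s^2 - 94*s - 40) - 84
(3) = 63*r^2 - 546*r - 840
(4) = w^2*(2 - 4*x) + w*(-4*x^2 + 2*x) + 4*x^2 + 2*x - 2
(5) = -50*a^3 + a^2*(95 - 245*x) + a*(28*x^2 + 469*x - 45) + 15*x^3 - 30*x^2 - 225*x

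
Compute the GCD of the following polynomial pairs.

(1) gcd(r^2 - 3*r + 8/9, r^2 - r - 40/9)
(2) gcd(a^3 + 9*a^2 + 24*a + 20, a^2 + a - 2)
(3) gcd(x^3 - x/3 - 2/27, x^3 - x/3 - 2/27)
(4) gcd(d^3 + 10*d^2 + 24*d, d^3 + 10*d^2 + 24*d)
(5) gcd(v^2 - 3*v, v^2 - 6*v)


(1) = gcd((r - 8/3)*(r - 1/3), (r - 8/3)*(r + 5/3)) = r - 8/3
(2) = a + 2
(3) = x^3 - x/3 - 2/27
(4) = d^3 + 10*d^2 + 24*d
(5) = v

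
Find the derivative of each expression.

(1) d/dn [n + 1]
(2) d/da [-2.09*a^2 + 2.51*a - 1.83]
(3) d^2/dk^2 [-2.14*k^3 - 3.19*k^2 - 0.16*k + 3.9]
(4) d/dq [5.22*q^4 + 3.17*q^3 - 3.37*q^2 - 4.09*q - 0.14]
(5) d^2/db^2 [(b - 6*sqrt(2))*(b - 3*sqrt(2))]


(1) = 1
(2) = 2.51 - 4.18*a
(3) = -12.84*k - 6.38
(4) = 20.88*q^3 + 9.51*q^2 - 6.74*q - 4.09
(5) = 2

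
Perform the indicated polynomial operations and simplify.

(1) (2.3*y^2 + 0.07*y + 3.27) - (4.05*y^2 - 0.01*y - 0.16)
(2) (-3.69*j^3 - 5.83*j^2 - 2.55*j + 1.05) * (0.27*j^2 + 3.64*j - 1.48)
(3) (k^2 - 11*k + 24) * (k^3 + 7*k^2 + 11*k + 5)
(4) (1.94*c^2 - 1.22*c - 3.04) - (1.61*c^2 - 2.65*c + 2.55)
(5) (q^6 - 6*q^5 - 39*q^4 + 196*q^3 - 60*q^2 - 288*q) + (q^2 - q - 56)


(1) = -1.75*y^2 + 0.08*y + 3.43
(2) = -0.9963*j^5 - 15.0057*j^4 - 16.4485*j^3 - 0.3701*j^2 + 7.596*j - 1.554
(3) = k^5 - 4*k^4 - 42*k^3 + 52*k^2 + 209*k + 120
(4) = 0.33*c^2 + 1.43*c - 5.59
(5) = q^6 - 6*q^5 - 39*q^4 + 196*q^3 - 59*q^2 - 289*q - 56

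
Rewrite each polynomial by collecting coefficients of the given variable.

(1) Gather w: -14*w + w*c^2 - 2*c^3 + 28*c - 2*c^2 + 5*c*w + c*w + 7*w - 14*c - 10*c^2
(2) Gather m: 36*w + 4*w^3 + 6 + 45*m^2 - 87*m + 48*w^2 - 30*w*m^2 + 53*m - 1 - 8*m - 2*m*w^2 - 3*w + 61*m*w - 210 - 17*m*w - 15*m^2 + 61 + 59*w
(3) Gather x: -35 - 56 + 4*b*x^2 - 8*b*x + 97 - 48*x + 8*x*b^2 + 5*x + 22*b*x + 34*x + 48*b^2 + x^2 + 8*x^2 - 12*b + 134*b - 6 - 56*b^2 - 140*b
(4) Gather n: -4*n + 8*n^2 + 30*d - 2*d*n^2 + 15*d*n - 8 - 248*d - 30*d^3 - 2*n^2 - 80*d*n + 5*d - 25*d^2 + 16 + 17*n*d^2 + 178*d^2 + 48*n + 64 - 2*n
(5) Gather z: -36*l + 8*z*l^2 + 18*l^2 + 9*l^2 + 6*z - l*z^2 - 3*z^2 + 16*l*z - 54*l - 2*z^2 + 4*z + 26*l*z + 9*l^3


(1) = -2*c^3 - 12*c^2 + 14*c + w*(c^2 + 6*c - 7)
(2) = m^2*(30 - 30*w) + m*(-2*w^2 + 44*w - 42) + 4*w^3 + 48*w^2 + 92*w - 144
(3) = -8*b^2 - 18*b + x^2*(4*b + 9) + x*(8*b^2 + 14*b - 9)
(4) = -30*d^3 + 153*d^2 - 213*d + n^2*(6 - 2*d) + n*(17*d^2 - 65*d + 42) + 72
(5) = 9*l^3 + 27*l^2 - 90*l + z^2*(-l - 5) + z*(8*l^2 + 42*l + 10)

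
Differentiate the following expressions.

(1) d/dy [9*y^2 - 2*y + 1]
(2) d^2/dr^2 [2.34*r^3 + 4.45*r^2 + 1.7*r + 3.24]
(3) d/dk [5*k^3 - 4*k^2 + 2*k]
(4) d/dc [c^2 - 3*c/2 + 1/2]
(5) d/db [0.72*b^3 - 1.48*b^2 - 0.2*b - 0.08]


(1) = 18*y - 2
(2) = 14.04*r + 8.9
(3) = 15*k^2 - 8*k + 2
(4) = 2*c - 3/2
(5) = 2.16*b^2 - 2.96*b - 0.2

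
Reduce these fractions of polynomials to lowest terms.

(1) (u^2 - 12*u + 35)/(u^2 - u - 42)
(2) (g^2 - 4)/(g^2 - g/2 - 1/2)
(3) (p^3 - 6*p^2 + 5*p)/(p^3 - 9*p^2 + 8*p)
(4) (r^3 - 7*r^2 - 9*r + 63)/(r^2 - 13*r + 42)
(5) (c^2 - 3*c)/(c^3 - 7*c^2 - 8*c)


(1) = (u - 5)/(u + 6)
(2) = (2*g^2 - 8)/(2*g^2 - g - 1)
(3) = (p - 5)/(p - 8)
(4) = (r^2 - 9)/(r - 6)
(5) = (c - 3)/(c^2 - 7*c - 8)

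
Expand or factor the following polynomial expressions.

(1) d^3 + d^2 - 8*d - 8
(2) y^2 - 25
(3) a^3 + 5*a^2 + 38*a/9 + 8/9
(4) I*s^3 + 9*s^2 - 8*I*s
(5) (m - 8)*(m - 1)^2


(1) = (d + 1)*(d - 2*sqrt(2))*(d + 2*sqrt(2))
(2) = (y - 5)*(y + 5)
(3) = (a + 1/3)*(a + 2/3)*(a + 4)
(4) = s*(s - 8*I)*(I*s + 1)
(5) = m^3 - 10*m^2 + 17*m - 8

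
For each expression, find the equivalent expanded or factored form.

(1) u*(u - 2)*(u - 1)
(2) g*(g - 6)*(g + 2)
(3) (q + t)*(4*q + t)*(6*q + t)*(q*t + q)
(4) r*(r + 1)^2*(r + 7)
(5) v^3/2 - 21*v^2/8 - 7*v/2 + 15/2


(1) = u^3 - 3*u^2 + 2*u
(2) = g^3 - 4*g^2 - 12*g
(3) = 24*q^4*t + 24*q^4 + 34*q^3*t^2 + 34*q^3*t + 11*q^2*t^3 + 11*q^2*t^2 + q*t^4 + q*t^3
(4) = r^4 + 9*r^3 + 15*r^2 + 7*r
(5) = (v/2 + 1)*(v - 6)*(v - 5/4)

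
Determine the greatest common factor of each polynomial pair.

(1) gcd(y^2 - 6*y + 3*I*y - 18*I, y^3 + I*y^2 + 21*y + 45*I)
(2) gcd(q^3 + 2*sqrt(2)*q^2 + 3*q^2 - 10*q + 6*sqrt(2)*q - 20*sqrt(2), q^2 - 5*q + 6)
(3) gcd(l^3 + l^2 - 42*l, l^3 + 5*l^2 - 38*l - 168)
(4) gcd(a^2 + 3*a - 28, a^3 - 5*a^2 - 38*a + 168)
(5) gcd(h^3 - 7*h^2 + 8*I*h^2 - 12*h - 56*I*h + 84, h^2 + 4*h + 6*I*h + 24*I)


(1) = y + 3*I
(2) = gcd((q - 2)*(q + 5)*(q + 2*sqrt(2)), (q - 3)*(q - 2)) = q - 2
(3) = l^2 + l - 42
(4) = a - 4
(5) = gcd((h - 7)*(h + 2*I)*(h + 6*I), (h + 4)*(h + 6*I)) = h + 6*I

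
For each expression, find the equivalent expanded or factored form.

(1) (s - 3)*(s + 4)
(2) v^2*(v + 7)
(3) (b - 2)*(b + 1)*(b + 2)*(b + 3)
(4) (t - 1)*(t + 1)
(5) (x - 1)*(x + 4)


(1) = s^2 + s - 12
(2) = v^3 + 7*v^2
(3) = b^4 + 4*b^3 - b^2 - 16*b - 12
(4) = t^2 - 1
(5) = x^2 + 3*x - 4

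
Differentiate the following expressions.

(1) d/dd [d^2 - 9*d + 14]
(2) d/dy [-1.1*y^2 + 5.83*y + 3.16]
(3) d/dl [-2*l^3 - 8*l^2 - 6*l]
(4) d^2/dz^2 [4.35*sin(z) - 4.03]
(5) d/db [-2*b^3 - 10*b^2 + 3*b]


(1) = 2*d - 9
(2) = 5.83 - 2.2*y
(3) = -6*l^2 - 16*l - 6
(4) = -4.35*sin(z)
(5) = -6*b^2 - 20*b + 3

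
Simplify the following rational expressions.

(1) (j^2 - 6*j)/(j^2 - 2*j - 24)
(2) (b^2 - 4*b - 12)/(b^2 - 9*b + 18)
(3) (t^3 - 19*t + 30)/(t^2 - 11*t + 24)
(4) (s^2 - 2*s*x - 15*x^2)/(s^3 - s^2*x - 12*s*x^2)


(1) = j/(j + 4)
(2) = (b + 2)/(b - 3)
(3) = (t^2 + 3*t - 10)/(t - 8)
(4) = (-s + 5*x)/(-s^2 + 4*s*x)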